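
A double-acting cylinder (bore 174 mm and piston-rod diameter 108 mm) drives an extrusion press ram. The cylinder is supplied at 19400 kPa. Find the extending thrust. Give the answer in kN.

Cap-side area A_cap = π/4 × (174 mm)² = 23780 mm^2
F = P × A_cap = 19400 kPa × A_cap

F ≈ 461 kN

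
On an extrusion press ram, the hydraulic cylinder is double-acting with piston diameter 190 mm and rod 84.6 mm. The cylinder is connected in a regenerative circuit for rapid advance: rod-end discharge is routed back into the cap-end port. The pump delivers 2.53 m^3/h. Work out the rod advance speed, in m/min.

v ≈ 7.50 m/min

In regeneration the rod-end outflow joins the pump flow into the cap end, so the net volume the pump must supply per unit advance equals the rod cross-section area.
Rod cross-section A_rod = π/4 × (84.6 mm)² = 5621 mm^2
v = Q_pump / A_rod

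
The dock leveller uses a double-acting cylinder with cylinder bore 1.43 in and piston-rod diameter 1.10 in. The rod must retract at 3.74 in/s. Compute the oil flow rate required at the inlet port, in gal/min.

Q ≈ 0.637 gal/min

Rod-side annular area A_ann = π/4 × (1.43² − 1.10²) = 0.6557 in^2
Q = A × v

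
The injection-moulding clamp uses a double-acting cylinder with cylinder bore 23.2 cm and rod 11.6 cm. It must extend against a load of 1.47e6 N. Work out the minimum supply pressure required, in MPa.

P ≈ 34.8 MPa

Cap-side area A_cap = π/4 × (23.2 cm)² = 422.7 cm^2
P = F / A = 1.47e6 N / A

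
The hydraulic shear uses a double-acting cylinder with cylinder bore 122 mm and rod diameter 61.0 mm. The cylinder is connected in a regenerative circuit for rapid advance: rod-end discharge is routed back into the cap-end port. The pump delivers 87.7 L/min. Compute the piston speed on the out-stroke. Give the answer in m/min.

In regeneration the rod-end outflow joins the pump flow into the cap end, so the net volume the pump must supply per unit advance equals the rod cross-section area.
Rod cross-section A_rod = π/4 × (61.0 mm)² = 2922 mm^2
v = Q_pump / A_rod

v ≈ 30.0 m/min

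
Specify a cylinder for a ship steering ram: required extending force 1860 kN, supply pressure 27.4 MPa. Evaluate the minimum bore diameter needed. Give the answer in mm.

Extension force acts on the full piston face: F = P × (π/4)D².
D = √(4F / (πP)) = √(4 × 1860 kN / (π × 27.4 MPa))

D ≈ 294 mm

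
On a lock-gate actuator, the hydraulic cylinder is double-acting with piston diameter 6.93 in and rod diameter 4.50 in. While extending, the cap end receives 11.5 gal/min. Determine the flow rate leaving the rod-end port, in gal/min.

Q_out ≈ 6.65 gal/min

Cap-side area A_cap = π/4 × (6.93 in)² = 37.72 in^2
Rod-side annular area A_ann = π/4 × (6.93² − 4.50²) = 21.81 in^2
Piston speed v = Q_in/A_cap; rod-end outflow Q_out = v × A_ann = Q_in × A_ann/A_cap.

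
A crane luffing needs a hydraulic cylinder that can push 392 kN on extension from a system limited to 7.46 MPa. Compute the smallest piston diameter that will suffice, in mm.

D ≈ 259 mm

Extension force acts on the full piston face: F = P × (π/4)D².
D = √(4F / (πP)) = √(4 × 392 kN / (π × 7.46 MPa))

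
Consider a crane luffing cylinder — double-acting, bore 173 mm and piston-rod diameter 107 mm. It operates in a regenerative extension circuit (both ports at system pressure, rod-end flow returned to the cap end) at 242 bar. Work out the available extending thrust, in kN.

F ≈ 218 kN

With equal pressure on both faces, forces on the annular region cancel; the net push is pressure × rod cross-section.
Rod cross-section A_rod = π/4 × (107 mm)² = 8992 mm^2
F = P × A_rod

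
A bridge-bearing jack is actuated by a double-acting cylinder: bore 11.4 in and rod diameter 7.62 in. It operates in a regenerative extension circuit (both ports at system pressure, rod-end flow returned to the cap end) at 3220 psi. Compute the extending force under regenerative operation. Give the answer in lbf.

F ≈ 1.47e5 lbf

With equal pressure on both faces, forces on the annular region cancel; the net push is pressure × rod cross-section.
Rod cross-section A_rod = π/4 × (7.62 in)² = 45.60 in^2
F = P × A_rod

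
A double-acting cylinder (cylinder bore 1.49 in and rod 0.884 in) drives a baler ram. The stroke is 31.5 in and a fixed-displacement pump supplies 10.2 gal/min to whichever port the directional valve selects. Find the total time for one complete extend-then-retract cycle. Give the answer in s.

t ≈ 2.31 s

Cap-side area A_cap = π/4 × (1.49 in)² = 1.744 in^2
Rod-side annular area A_ann = π/4 × (1.49² − 0.884²) = 1.130 in^2
t_ext = A_cap·L/Q = 1.399 s
t_ret = A_ann·L/Q = 0.9063 s
t_cycle = t_ext + t_ret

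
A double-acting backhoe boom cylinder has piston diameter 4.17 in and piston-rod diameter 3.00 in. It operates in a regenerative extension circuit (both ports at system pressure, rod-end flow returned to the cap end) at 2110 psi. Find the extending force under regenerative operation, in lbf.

F ≈ 14900 lbf

With equal pressure on both faces, forces on the annular region cancel; the net push is pressure × rod cross-section.
Rod cross-section A_rod = π/4 × (3.00 in)² = 7.069 in^2
F = P × A_rod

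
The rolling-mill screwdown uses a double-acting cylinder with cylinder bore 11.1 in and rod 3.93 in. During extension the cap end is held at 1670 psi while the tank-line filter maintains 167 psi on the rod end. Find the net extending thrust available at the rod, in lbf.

F ≈ 1.47e5 lbf

Cap-side area A_cap = π/4 × (11.1 in)² = 96.77 in^2
Rod-side annular area A_ann = π/4 × (11.1² − 3.93²) = 84.64 in^2
Net thrust = P_cap·A_cap − P_rod·A_ann = 1.616e5 lbf − 14130 lbf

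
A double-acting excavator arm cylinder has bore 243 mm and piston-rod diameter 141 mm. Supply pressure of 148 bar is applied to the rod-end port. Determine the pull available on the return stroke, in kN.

Rod-side annular area A_ann = π/4 × (243² − 141²) = 30760 mm^2
On retraction the pressure acts on the annular area (bore minus rod).
F = P × A_ann

F ≈ 455 kN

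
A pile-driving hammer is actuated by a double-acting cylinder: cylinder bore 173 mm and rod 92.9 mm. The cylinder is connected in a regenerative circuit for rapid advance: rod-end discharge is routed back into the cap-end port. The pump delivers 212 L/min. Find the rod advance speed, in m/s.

v ≈ 0.521 m/s

In regeneration the rod-end outflow joins the pump flow into the cap end, so the net volume the pump must supply per unit advance equals the rod cross-section area.
Rod cross-section A_rod = π/4 × (92.9 mm)² = 6778 mm^2
v = Q_pump / A_rod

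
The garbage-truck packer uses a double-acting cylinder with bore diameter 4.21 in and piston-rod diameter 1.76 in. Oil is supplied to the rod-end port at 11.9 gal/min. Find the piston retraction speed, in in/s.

v ≈ 3.99 in/s

Rod-side annular area A_ann = π/4 × (4.21² − 1.76²) = 11.49 in^2
Flow into the rod-end port fills the annular volume.
v = Q / A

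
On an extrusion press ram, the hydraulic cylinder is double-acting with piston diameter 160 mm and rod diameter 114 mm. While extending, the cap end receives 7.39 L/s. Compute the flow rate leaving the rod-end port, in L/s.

Q_out ≈ 3.64 L/s

Cap-side area A_cap = π/4 × (160 mm)² = 20110 mm^2
Rod-side annular area A_ann = π/4 × (160² − 114²) = 9899 mm^2
Piston speed v = Q_in/A_cap; rod-end outflow Q_out = v × A_ann = Q_in × A_ann/A_cap.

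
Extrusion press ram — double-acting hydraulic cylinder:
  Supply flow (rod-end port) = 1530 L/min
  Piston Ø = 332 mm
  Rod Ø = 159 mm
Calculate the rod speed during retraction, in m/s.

Rod-side annular area A_ann = π/4 × (332² − 159²) = 66710 mm^2
Flow into the rod-end port fills the annular volume.
v = Q / A

v ≈ 0.382 m/s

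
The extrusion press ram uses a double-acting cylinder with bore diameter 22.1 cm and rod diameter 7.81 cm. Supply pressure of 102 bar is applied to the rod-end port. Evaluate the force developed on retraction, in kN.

F ≈ 342 kN

Rod-side annular area A_ann = π/4 × (22.1² − 7.81²) = 335.7 cm^2
On retraction the pressure acts on the annular area (bore minus rod).
F = P × A_ann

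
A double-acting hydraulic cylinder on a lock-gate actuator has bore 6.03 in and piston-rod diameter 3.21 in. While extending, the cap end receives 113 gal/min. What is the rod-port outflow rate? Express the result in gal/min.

Cap-side area A_cap = π/4 × (6.03 in)² = 28.56 in^2
Rod-side annular area A_ann = π/4 × (6.03² − 3.21²) = 20.46 in^2
Piston speed v = Q_in/A_cap; rod-end outflow Q_out = v × A_ann = Q_in × A_ann/A_cap.

Q_out ≈ 81.0 gal/min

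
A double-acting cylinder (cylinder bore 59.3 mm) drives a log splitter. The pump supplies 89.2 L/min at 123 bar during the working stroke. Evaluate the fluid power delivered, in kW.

W ≈ 18.3 kW

Hydraulic power = P × Q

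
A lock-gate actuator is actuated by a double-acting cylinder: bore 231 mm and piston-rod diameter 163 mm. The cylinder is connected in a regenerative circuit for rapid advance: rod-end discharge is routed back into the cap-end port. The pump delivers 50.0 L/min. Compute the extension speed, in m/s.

v ≈ 0.0399 m/s

In regeneration the rod-end outflow joins the pump flow into the cap end, so the net volume the pump must supply per unit advance equals the rod cross-section area.
Rod cross-section A_rod = π/4 × (163 mm)² = 20870 mm^2
v = Q_pump / A_rod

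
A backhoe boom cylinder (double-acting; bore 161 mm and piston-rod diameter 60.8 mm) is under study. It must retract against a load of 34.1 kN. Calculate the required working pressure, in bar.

P ≈ 19.5 bar

Rod-side annular area A_ann = π/4 × (161² − 60.8²) = 17450 mm^2
Retraction: pressure acts on the annular area.
P = F / A = 34.1 kN / A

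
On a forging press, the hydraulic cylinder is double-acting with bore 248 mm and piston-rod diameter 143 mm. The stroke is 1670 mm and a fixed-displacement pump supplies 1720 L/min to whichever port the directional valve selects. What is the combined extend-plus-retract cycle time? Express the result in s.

t ≈ 4.69 s

Cap-side area A_cap = π/4 × (248 mm)² = 48310 mm^2
Rod-side annular area A_ann = π/4 × (248² − 143²) = 32240 mm^2
t_ext = A_cap·L/Q = 2.814 s
t_ret = A_ann·L/Q = 1.878 s
t_cycle = t_ext + t_ret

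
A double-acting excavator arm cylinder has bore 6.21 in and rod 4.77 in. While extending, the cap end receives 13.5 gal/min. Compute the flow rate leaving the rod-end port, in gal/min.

Q_out ≈ 5.53 gal/min

Cap-side area A_cap = π/4 × (6.21 in)² = 30.29 in^2
Rod-side annular area A_ann = π/4 × (6.21² − 4.77²) = 12.42 in^2
Piston speed v = Q_in/A_cap; rod-end outflow Q_out = v × A_ann = Q_in × A_ann/A_cap.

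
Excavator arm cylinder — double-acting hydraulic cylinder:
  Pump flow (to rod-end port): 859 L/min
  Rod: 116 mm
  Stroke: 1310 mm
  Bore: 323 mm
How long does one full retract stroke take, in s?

Rod-side annular area A_ann = π/4 × (323² − 116²) = 71370 mm^2
Swept volume V = A × L; t = V / Q = A·L / Q

t ≈ 6.53 s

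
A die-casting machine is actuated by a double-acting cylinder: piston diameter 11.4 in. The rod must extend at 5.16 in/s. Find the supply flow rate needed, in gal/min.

Q ≈ 137 gal/min

Cap-side area A_cap = π/4 × (11.4 in)² = 102.1 in^2
Q = A × v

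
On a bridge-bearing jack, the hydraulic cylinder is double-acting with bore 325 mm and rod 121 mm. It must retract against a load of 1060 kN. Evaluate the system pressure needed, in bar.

P ≈ 148 bar

Rod-side annular area A_ann = π/4 × (325² − 121²) = 71460 mm^2
Retraction: pressure acts on the annular area.
P = F / A = 1060 kN / A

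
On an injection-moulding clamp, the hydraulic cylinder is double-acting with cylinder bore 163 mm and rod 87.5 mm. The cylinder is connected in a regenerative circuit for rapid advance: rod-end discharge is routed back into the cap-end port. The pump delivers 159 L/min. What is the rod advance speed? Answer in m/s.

v ≈ 0.441 m/s

In regeneration the rod-end outflow joins the pump flow into the cap end, so the net volume the pump must supply per unit advance equals the rod cross-section area.
Rod cross-section A_rod = π/4 × (87.5 mm)² = 6013 mm^2
v = Q_pump / A_rod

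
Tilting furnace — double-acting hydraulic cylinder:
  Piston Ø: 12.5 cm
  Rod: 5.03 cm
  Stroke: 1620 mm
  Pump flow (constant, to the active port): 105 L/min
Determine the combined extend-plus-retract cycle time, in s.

t ≈ 20.9 s

Cap-side area A_cap = π/4 × (12.5 cm)² = 122.7 cm^2
Rod-side annular area A_ann = π/4 × (12.5² − 5.03²) = 102.8 cm^2
t_ext = A_cap·L/Q = 11.36 s
t_ret = A_ann·L/Q = 9.521 s
t_cycle = t_ext + t_ret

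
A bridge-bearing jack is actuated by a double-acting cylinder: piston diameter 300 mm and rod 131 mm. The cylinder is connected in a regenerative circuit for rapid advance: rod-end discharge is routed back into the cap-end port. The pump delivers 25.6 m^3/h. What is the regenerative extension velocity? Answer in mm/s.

v ≈ 528 mm/s

In regeneration the rod-end outflow joins the pump flow into the cap end, so the net volume the pump must supply per unit advance equals the rod cross-section area.
Rod cross-section A_rod = π/4 × (131 mm)² = 13480 mm^2
v = Q_pump / A_rod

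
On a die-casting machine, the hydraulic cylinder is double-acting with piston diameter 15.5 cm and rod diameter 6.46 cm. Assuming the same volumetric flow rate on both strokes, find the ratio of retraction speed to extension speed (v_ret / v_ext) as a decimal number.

Cap-side area A_cap = π/4 × (15.5 cm)² = 188.7 cm^2
Rod-side annular area A_ann = π/4 × (15.5² − 6.46²) = 155.9 cm^2
For equal Q, v ∝ 1/A, so v_ret/v_ext = A_cap/A_ann.

v_ret/v_ext ≈ 1.21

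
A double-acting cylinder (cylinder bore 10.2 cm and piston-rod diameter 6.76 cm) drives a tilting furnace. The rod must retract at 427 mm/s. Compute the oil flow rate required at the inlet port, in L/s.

Rod-side annular area A_ann = π/4 × (10.2² − 6.76²) = 45.82 cm^2
Q = A × v

Q ≈ 1.96 L/s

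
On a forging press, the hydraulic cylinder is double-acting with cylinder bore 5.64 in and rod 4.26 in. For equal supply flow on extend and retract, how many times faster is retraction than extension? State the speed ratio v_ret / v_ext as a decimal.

v_ret/v_ext ≈ 2.33

Cap-side area A_cap = π/4 × (5.64 in)² = 24.98 in^2
Rod-side annular area A_ann = π/4 × (5.64² − 4.26²) = 10.73 in^2
For equal Q, v ∝ 1/A, so v_ret/v_ext = A_cap/A_ann.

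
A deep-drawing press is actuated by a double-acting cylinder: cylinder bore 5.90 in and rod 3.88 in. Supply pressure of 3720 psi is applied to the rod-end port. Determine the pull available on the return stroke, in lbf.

F ≈ 57700 lbf

Rod-side annular area A_ann = π/4 × (5.90² − 3.88²) = 15.52 in^2
On retraction the pressure acts on the annular area (bore minus rod).
F = P × A_ann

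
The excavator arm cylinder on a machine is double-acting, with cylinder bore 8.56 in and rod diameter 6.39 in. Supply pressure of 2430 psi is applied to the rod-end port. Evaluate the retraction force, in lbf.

F ≈ 61900 lbf

Rod-side annular area A_ann = π/4 × (8.56² − 6.39²) = 25.48 in^2
On retraction the pressure acts on the annular area (bore minus rod).
F = P × A_ann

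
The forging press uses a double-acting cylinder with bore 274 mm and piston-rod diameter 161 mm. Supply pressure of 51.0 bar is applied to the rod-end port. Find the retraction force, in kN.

Rod-side annular area A_ann = π/4 × (274² − 161²) = 38610 mm^2
On retraction the pressure acts on the annular area (bore minus rod).
F = P × A_ann

F ≈ 197 kN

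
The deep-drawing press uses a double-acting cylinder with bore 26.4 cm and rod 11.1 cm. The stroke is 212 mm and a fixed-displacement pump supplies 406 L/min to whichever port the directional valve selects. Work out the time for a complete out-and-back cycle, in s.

t ≈ 3.13 s

Cap-side area A_cap = π/4 × (26.4 cm)² = 547.4 cm^2
Rod-side annular area A_ann = π/4 × (26.4² − 11.1²) = 450.6 cm^2
t_ext = A_cap·L/Q = 1.715 s
t_ret = A_ann·L/Q = 1.412 s
t_cycle = t_ext + t_ret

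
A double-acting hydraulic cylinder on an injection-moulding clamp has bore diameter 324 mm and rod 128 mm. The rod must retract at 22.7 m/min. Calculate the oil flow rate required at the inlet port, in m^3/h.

Q ≈ 94.8 m^3/h

Rod-side annular area A_ann = π/4 × (324² − 128²) = 69580 mm^2
Q = A × v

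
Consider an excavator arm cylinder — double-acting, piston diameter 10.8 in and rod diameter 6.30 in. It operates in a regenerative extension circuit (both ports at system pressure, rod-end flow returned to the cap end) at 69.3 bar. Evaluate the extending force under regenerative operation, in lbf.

With equal pressure on both faces, forces on the annular region cancel; the net push is pressure × rod cross-section.
Rod cross-section A_rod = π/4 × (6.30 in)² = 31.17 in^2
F = P × A_rod

F ≈ 31300 lbf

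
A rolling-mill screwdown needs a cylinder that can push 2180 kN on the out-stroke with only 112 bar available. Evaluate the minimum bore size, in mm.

Extension force acts on the full piston face: F = P × (π/4)D².
D = √(4F / (πP)) = √(4 × 2180 kN / (π × 112 bar))

D ≈ 498 mm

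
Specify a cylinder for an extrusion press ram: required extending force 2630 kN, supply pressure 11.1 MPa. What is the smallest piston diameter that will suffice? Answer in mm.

D ≈ 549 mm

Extension force acts on the full piston face: F = P × (π/4)D².
D = √(4F / (πP)) = √(4 × 2630 kN / (π × 11.1 MPa))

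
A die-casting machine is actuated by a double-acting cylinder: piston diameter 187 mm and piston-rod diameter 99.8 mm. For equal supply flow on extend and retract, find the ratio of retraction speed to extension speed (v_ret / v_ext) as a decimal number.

v_ret/v_ext ≈ 1.40

Cap-side area A_cap = π/4 × (187 mm)² = 27460 mm^2
Rod-side annular area A_ann = π/4 × (187² − 99.8²) = 19640 mm^2
For equal Q, v ∝ 1/A, so v_ret/v_ext = A_cap/A_ann.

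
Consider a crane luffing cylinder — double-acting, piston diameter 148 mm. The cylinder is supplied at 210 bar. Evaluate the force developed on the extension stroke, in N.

F ≈ 3.61e5 N

Cap-side area A_cap = π/4 × (148 mm)² = 17200 mm^2
F = P × A_cap = 210 bar × A_cap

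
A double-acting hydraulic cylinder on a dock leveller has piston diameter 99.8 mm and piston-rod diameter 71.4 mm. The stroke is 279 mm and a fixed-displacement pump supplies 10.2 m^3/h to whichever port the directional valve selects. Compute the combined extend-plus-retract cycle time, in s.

Cap-side area A_cap = π/4 × (99.8 mm)² = 7823 mm^2
Rod-side annular area A_ann = π/4 × (99.8² − 71.4²) = 3819 mm^2
t_ext = A_cap·L/Q = 0.7703 s
t_ret = A_ann·L/Q = 0.3760 s
t_cycle = t_ext + t_ret

t ≈ 1.15 s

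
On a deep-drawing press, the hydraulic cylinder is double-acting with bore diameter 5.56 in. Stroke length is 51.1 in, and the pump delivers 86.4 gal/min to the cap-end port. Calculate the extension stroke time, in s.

t ≈ 3.73 s

Cap-side area A_cap = π/4 × (5.56 in)² = 24.28 in^2
Swept volume V = A × L; t = V / Q = A·L / Q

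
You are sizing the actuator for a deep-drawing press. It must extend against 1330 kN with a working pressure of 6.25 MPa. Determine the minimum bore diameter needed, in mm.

Extension force acts on the full piston face: F = P × (π/4)D².
D = √(4F / (πP)) = √(4 × 1330 kN / (π × 6.25 MPa))

D ≈ 521 mm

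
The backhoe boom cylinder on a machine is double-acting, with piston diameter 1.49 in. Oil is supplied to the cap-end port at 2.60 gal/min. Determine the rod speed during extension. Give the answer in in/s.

Cap-side area A_cap = π/4 × (1.49 in)² = 1.744 in^2
v = Q / A

v ≈ 5.74 in/s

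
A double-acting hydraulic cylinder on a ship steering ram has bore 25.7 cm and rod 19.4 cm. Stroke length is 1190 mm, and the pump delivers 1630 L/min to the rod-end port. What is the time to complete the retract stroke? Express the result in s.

Rod-side annular area A_ann = π/4 × (25.7² − 19.4²) = 223.2 cm^2
Swept volume V = A × L; t = V / Q = A·L / Q

t ≈ 0.978 s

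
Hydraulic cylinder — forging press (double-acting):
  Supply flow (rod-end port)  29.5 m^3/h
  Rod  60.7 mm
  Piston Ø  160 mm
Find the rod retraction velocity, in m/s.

Rod-side annular area A_ann = π/4 × (160² − 60.7²) = 17210 mm^2
Flow into the rod-end port fills the annular volume.
v = Q / A

v ≈ 0.476 m/s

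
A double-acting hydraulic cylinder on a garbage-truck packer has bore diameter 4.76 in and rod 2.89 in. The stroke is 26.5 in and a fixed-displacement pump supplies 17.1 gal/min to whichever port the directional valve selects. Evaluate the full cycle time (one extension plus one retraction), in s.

Cap-side area A_cap = π/4 × (4.76 in)² = 17.80 in^2
Rod-side annular area A_ann = π/4 × (4.76² − 2.89²) = 11.24 in^2
t_ext = A_cap·L/Q = 7.163 s
t_ret = A_ann·L/Q = 4.523 s
t_cycle = t_ext + t_ret

t ≈ 11.7 s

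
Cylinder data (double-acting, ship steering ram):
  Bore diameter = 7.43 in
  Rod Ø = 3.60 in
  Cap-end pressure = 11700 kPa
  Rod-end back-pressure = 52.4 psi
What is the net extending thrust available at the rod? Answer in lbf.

F ≈ 71800 lbf

Cap-side area A_cap = π/4 × (7.43 in)² = 43.36 in^2
Rod-side annular area A_ann = π/4 × (7.43² − 3.60²) = 33.18 in^2
Net thrust = P_cap·A_cap − P_rod·A_ann = 73580 lbf − 1739 lbf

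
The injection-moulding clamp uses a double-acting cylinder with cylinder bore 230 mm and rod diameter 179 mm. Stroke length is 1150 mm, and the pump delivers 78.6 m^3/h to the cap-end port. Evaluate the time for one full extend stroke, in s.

t ≈ 2.19 s

Cap-side area A_cap = π/4 × (230 mm)² = 41550 mm^2
Swept volume V = A × L; t = V / Q = A·L / Q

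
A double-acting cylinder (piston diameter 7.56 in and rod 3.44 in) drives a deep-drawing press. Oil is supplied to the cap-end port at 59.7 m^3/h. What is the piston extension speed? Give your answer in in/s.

v ≈ 22.5 in/s

Cap-side area A_cap = π/4 × (7.56 in)² = 44.89 in^2
v = Q / A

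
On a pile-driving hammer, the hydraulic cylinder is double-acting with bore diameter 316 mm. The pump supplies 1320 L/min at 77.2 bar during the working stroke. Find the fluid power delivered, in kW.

W ≈ 170 kW

Hydraulic power = P × Q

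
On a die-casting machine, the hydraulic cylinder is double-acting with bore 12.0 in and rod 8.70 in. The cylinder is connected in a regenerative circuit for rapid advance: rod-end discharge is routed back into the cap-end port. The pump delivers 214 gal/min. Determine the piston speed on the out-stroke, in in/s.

v ≈ 13.9 in/s

In regeneration the rod-end outflow joins the pump flow into the cap end, so the net volume the pump must supply per unit advance equals the rod cross-section area.
Rod cross-section A_rod = π/4 × (8.70 in)² = 59.45 in^2
v = Q_pump / A_rod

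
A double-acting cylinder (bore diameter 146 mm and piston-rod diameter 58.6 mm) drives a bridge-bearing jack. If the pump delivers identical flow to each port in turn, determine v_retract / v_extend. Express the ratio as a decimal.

Cap-side area A_cap = π/4 × (146 mm)² = 16740 mm^2
Rod-side annular area A_ann = π/4 × (146² − 58.6²) = 14040 mm^2
For equal Q, v ∝ 1/A, so v_ret/v_ext = A_cap/A_ann.

v_ret/v_ext ≈ 1.19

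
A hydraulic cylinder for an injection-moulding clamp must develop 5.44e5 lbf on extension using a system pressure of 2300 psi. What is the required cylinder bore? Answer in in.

D ≈ 17.4 in

Extension force acts on the full piston face: F = P × (π/4)D².
D = √(4F / (πP)) = √(4 × 5.44e5 lbf / (π × 2300 psi))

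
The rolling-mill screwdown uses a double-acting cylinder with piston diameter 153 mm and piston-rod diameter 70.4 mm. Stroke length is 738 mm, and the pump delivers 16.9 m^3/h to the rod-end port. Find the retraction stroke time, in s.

Rod-side annular area A_ann = π/4 × (153² − 70.4²) = 14490 mm^2
Swept volume V = A × L; t = V / Q = A·L / Q

t ≈ 2.28 s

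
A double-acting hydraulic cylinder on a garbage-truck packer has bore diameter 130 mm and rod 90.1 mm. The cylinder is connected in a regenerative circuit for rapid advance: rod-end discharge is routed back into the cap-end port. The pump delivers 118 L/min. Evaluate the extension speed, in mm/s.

v ≈ 308 mm/s

In regeneration the rod-end outflow joins the pump flow into the cap end, so the net volume the pump must supply per unit advance equals the rod cross-section area.
Rod cross-section A_rod = π/4 × (90.1 mm)² = 6376 mm^2
v = Q_pump / A_rod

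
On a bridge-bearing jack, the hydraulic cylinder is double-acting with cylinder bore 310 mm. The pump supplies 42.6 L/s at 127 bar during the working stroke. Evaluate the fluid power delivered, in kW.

W ≈ 541 kW

Hydraulic power = P × Q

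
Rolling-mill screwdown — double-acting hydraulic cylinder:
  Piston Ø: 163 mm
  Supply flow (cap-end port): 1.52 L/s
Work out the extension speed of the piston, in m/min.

v ≈ 4.37 m/min

Cap-side area A_cap = π/4 × (163 mm)² = 20870 mm^2
v = Q / A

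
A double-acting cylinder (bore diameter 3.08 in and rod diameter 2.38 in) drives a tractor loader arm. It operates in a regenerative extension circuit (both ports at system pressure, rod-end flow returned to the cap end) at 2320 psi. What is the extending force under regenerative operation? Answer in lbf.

With equal pressure on both faces, forces on the annular region cancel; the net push is pressure × rod cross-section.
Rod cross-section A_rod = π/4 × (2.38 in)² = 4.449 in^2
F = P × A_rod

F ≈ 10300 lbf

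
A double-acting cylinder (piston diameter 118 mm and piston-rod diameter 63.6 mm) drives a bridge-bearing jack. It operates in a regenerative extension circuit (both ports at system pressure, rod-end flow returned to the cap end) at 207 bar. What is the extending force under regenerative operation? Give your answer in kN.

F ≈ 65.8 kN

With equal pressure on both faces, forces on the annular region cancel; the net push is pressure × rod cross-section.
Rod cross-section A_rod = π/4 × (63.6 mm)² = 3177 mm^2
F = P × A_rod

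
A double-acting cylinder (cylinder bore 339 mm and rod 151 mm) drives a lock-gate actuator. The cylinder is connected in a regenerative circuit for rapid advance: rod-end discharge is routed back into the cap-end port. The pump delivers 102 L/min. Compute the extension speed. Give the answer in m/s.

v ≈ 0.0949 m/s

In regeneration the rod-end outflow joins the pump flow into the cap end, so the net volume the pump must supply per unit advance equals the rod cross-section area.
Rod cross-section A_rod = π/4 × (151 mm)² = 17910 mm^2
v = Q_pump / A_rod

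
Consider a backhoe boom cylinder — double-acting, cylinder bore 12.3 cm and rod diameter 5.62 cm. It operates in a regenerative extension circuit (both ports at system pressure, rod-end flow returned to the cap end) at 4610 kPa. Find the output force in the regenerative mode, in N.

F ≈ 11400 N

With equal pressure on both faces, forces on the annular region cancel; the net push is pressure × rod cross-section.
Rod cross-section A_rod = π/4 × (5.62 cm)² = 24.81 cm^2
F = P × A_rod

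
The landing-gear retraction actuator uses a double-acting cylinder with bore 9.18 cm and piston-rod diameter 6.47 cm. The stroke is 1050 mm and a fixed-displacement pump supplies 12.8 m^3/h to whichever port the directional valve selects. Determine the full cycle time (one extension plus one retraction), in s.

t ≈ 2.94 s

Cap-side area A_cap = π/4 × (9.18 cm)² = 66.19 cm^2
Rod-side annular area A_ann = π/4 × (9.18² − 6.47²) = 33.31 cm^2
t_ext = A_cap·L/Q = 1.955 s
t_ret = A_ann·L/Q = 0.9837 s
t_cycle = t_ext + t_ret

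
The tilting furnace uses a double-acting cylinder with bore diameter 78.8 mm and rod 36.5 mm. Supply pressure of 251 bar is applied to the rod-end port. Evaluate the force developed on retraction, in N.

F ≈ 96100 N

Rod-side annular area A_ann = π/4 × (78.8² − 36.5²) = 3831 mm^2
On retraction the pressure acts on the annular area (bore minus rod).
F = P × A_ann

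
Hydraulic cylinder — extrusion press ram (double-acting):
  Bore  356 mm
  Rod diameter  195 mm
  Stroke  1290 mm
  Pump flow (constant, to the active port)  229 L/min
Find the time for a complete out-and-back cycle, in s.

t ≈ 57.2 s

Cap-side area A_cap = π/4 × (356 mm)² = 99540 mm^2
Rod-side annular area A_ann = π/4 × (356² − 195²) = 69670 mm^2
t_ext = A_cap·L/Q = 33.64 s
t_ret = A_ann·L/Q = 23.55 s
t_cycle = t_ext + t_ret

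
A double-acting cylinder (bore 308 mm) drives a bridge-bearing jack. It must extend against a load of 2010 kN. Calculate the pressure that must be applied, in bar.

Cap-side area A_cap = π/4 × (308 mm)² = 74510 mm^2
P = F / A = 2010 kN / A

P ≈ 270 bar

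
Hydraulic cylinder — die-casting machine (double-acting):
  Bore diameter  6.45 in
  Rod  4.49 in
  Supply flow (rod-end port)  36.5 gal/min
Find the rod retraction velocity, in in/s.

v ≈ 8.34 in/s

Rod-side annular area A_ann = π/4 × (6.45² − 4.49²) = 16.84 in^2
Flow into the rod-end port fills the annular volume.
v = Q / A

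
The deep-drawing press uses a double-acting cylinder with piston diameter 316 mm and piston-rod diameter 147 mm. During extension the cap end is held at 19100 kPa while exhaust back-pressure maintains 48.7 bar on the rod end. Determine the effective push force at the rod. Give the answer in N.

Cap-side area A_cap = π/4 × (316 mm)² = 78430 mm^2
Rod-side annular area A_ann = π/4 × (316² − 147²) = 61460 mm^2
Net thrust = P_cap·A_cap − P_rod·A_ann = 1.498e6 N − 2.993e5 N

F ≈ 1.20e6 N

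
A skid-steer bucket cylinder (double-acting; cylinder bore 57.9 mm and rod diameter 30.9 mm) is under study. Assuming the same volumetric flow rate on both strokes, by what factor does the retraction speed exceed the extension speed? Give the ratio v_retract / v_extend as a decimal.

v_ret/v_ext ≈ 1.40

Cap-side area A_cap = π/4 × (57.9 mm)² = 2633 mm^2
Rod-side annular area A_ann = π/4 × (57.9² − 30.9²) = 1883 mm^2
For equal Q, v ∝ 1/A, so v_ret/v_ext = A_cap/A_ann.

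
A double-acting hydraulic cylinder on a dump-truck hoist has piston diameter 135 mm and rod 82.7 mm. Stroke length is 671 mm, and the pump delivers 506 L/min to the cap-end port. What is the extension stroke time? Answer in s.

t ≈ 1.14 s

Cap-side area A_cap = π/4 × (135 mm)² = 14310 mm^2
Swept volume V = A × L; t = V / Q = A·L / Q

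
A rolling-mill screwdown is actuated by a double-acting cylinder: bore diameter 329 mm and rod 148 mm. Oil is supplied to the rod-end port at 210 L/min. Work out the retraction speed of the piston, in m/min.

v ≈ 3.10 m/min

Rod-side annular area A_ann = π/4 × (329² − 148²) = 67810 mm^2
Flow into the rod-end port fills the annular volume.
v = Q / A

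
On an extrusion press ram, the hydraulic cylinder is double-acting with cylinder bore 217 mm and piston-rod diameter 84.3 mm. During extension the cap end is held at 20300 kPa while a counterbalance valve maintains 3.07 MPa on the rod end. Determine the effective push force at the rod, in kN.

Cap-side area A_cap = π/4 × (217 mm)² = 36980 mm^2
Rod-side annular area A_ann = π/4 × (217² − 84.3²) = 31400 mm^2
Net thrust = P_cap·A_cap − P_rod·A_ann = 750.8 kN − 96.40 kN

F ≈ 654 kN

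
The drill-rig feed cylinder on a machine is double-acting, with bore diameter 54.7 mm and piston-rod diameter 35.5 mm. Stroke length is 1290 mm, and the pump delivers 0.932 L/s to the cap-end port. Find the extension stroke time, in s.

t ≈ 3.25 s

Cap-side area A_cap = π/4 × (54.7 mm)² = 2350 mm^2
Swept volume V = A × L; t = V / Q = A·L / Q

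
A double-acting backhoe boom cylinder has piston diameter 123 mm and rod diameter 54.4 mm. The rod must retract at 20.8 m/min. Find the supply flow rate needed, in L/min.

Q ≈ 199 L/min

Rod-side annular area A_ann = π/4 × (123² − 54.4²) = 9558 mm^2
Q = A × v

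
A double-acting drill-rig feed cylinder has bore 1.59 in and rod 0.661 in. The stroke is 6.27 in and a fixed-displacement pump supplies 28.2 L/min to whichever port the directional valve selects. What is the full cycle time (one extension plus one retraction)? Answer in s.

t ≈ 0.793 s

Cap-side area A_cap = π/4 × (1.59 in)² = 1.986 in^2
Rod-side annular area A_ann = π/4 × (1.59² − 0.661²) = 1.642 in^2
t_ext = A_cap·L/Q = 0.4341 s
t_ret = A_ann·L/Q = 0.3590 s
t_cycle = t_ext + t_ret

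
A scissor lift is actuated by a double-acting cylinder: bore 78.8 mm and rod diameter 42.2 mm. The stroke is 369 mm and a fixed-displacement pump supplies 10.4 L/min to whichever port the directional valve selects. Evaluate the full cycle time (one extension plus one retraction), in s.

Cap-side area A_cap = π/4 × (78.8 mm)² = 4877 mm^2
Rod-side annular area A_ann = π/4 × (78.8² − 42.2²) = 3478 mm^2
t_ext = A_cap·L/Q = 10.38 s
t_ret = A_ann·L/Q = 7.405 s
t_cycle = t_ext + t_ret

t ≈ 17.8 s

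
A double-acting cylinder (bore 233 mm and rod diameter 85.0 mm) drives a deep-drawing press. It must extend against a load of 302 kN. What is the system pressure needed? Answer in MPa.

P ≈ 7.08 MPa

Cap-side area A_cap = π/4 × (233 mm)² = 42640 mm^2
P = F / A = 302 kN / A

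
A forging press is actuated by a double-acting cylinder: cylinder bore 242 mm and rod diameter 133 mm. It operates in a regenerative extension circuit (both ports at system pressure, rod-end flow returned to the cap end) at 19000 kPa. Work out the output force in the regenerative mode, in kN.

F ≈ 264 kN

With equal pressure on both faces, forces on the annular region cancel; the net push is pressure × rod cross-section.
Rod cross-section A_rod = π/4 × (133 mm)² = 13890 mm^2
F = P × A_rod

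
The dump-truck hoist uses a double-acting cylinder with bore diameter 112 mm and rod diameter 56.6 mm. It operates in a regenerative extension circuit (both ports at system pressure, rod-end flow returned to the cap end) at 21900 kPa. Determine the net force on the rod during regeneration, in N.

F ≈ 55100 N

With equal pressure on both faces, forces on the annular region cancel; the net push is pressure × rod cross-section.
Rod cross-section A_rod = π/4 × (56.6 mm)² = 2516 mm^2
F = P × A_rod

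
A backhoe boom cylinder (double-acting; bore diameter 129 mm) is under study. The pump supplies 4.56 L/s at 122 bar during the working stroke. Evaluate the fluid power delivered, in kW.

Hydraulic power = P × Q

W ≈ 55.6 kW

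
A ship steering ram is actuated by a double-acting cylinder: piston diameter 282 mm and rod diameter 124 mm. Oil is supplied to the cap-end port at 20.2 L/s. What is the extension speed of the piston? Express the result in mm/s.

Cap-side area A_cap = π/4 × (282 mm)² = 62460 mm^2
v = Q / A

v ≈ 323 mm/s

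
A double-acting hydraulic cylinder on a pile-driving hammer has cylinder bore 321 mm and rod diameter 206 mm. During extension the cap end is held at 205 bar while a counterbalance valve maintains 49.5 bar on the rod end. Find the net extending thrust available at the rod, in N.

Cap-side area A_cap = π/4 × (321 mm)² = 80930 mm^2
Rod-side annular area A_ann = π/4 × (321² − 206²) = 47600 mm^2
Net thrust = P_cap·A_cap − P_rod·A_ann = 1.659e6 N − 2.356e5 N

F ≈ 1.42e6 N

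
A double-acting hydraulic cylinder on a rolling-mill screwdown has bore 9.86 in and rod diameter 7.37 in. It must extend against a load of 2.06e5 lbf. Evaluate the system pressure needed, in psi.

Cap-side area A_cap = π/4 × (9.86 in)² = 76.36 in^2
P = F / A = 2.06e5 lbf / A

P ≈ 2700 psi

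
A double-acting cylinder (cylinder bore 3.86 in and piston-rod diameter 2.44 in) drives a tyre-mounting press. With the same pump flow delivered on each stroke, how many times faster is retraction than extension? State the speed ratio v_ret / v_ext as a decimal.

v_ret/v_ext ≈ 1.67

Cap-side area A_cap = π/4 × (3.86 in)² = 11.70 in^2
Rod-side annular area A_ann = π/4 × (3.86² − 2.44²) = 7.026 in^2
For equal Q, v ∝ 1/A, so v_ret/v_ext = A_cap/A_ann.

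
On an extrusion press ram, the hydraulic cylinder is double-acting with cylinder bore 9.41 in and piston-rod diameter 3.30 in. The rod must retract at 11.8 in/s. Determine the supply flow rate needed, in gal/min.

Rod-side annular area A_ann = π/4 × (9.41² − 3.30²) = 60.99 in^2
Q = A × v

Q ≈ 187 gal/min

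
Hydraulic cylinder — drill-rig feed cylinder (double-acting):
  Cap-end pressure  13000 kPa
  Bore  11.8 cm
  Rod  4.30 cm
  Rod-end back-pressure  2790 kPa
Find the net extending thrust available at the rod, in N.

Cap-side area A_cap = π/4 × (11.8 cm)² = 109.4 cm^2
Rod-side annular area A_ann = π/4 × (11.8² − 4.30²) = 94.84 cm^2
Net thrust = P_cap·A_cap − P_rod·A_ann = 1.422e5 N − 26460 N

F ≈ 1.16e5 N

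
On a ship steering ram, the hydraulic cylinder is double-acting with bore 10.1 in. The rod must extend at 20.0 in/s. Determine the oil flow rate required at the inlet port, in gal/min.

Q ≈ 416 gal/min

Cap-side area A_cap = π/4 × (10.1 in)² = 80.12 in^2
Q = A × v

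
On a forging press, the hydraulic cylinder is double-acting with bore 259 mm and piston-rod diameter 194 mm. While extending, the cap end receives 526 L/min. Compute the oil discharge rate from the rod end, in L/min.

Cap-side area A_cap = π/4 × (259 mm)² = 52690 mm^2
Rod-side annular area A_ann = π/4 × (259² − 194²) = 23130 mm^2
Piston speed v = Q_in/A_cap; rod-end outflow Q_out = v × A_ann = Q_in × A_ann/A_cap.

Q_out ≈ 231 L/min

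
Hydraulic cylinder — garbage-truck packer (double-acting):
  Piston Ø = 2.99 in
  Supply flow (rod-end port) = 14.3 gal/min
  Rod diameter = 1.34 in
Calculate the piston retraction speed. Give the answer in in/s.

v ≈ 9.81 in/s

Rod-side annular area A_ann = π/4 × (2.99² − 1.34²) = 5.611 in^2
Flow into the rod-end port fills the annular volume.
v = Q / A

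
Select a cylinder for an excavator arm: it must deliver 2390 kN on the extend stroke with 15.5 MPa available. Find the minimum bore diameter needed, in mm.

Extension force acts on the full piston face: F = P × (π/4)D².
D = √(4F / (πP)) = √(4 × 2390 kN / (π × 15.5 MPa))

D ≈ 443 mm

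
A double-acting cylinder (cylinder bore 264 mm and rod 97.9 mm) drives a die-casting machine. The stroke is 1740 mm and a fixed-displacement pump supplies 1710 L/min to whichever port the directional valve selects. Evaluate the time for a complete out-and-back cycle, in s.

Cap-side area A_cap = π/4 × (264 mm)² = 54740 mm^2
Rod-side annular area A_ann = π/4 × (264² − 97.9²) = 47210 mm^2
t_ext = A_cap·L/Q = 3.342 s
t_ret = A_ann·L/Q = 2.882 s
t_cycle = t_ext + t_ret

t ≈ 6.22 s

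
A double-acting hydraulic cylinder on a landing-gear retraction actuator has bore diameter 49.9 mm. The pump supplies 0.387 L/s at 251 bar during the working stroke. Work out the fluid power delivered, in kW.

Hydraulic power = P × Q

W ≈ 9.71 kW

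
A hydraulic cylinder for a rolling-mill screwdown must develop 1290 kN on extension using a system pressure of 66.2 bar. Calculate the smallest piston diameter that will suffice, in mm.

D ≈ 498 mm

Extension force acts on the full piston face: F = P × (π/4)D².
D = √(4F / (πP)) = √(4 × 1290 kN / (π × 66.2 bar))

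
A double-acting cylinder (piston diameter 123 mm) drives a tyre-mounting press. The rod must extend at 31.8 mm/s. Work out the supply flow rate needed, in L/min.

Cap-side area A_cap = π/4 × (123 mm)² = 11880 mm^2
Q = A × v

Q ≈ 22.7 L/min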